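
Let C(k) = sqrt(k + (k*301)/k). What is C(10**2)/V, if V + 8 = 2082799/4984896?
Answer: -4984896*sqrt(401)/37796369 ≈ -2.6411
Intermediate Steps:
V = -37796369/4984896 (V = -8 + 2082799/4984896 = -37796369/4984896 ≈ -7.5822)
C(k) = sqrt(301 + k) (C(k) = sqrt(k + (301*k)/k) = sqrt(k + 301) = sqrt(301 + k))
C(10**2)/V = sqrt(301 + 10**2)/(-37796369/4984896) = sqrt(301 + 100)*(-4984896/37796369) = sqrt(401)*(-4984896/37796369) = -4984896*sqrt(401)/37796369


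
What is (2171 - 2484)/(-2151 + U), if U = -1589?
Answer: 313/3740 ≈ 0.083690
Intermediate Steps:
(2171 - 2484)/(-2151 + U) = (2171 - 2484)/(-2151 - 1589) = -313/(-3740) = -313*(-1/3740) = 313/3740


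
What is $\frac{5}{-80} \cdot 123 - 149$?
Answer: $- \frac{2507}{16} \approx -156.69$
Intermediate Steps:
$\frac{5}{-80} \cdot 123 - 149 = 5 \left(- \frac{1}{80}\right) 123 - 149 = \left(- \frac{1}{16}\right) 123 - 149 = - \frac{123}{16} - 149 = - \frac{2507}{16}$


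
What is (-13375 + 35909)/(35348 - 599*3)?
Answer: 22534/33551 ≈ 0.67163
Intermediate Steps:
(-13375 + 35909)/(35348 - 599*3) = 22534/(35348 - 1797) = 22534/33551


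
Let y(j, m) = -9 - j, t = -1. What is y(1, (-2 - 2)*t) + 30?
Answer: 20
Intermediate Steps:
y(1, (-2 - 2)*t) + 30 = (-9 - 1*1) + 30 = (-9 - 1) + 30 = -10 + 30 = 20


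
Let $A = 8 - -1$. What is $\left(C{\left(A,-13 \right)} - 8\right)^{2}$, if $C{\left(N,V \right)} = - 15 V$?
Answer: $34969$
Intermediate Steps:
$A = 9$ ($A = 8 + 1 = 9$)
$\left(C{\left(A,-13 \right)} - 8\right)^{2} = \left(\left(-15\right) \left(-13\right) - 8\right)^{2} = \left(195 - 8\right)^{2} = 187^{2} = 34969$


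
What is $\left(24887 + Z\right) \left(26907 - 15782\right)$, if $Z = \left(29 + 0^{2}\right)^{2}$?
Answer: $286224000$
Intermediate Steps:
$Z = 841$ ($Z = \left(29 + 0\right)^{2} = 29^{2} = 841$)
$\left(24887 + Z\right) \left(26907 - 15782\right) = \left(24887 + 841\right) \left(26907 - 15782\right) = 25728 \left(26907 - 15782\right) = 25728 \cdot 11125 = 286224000$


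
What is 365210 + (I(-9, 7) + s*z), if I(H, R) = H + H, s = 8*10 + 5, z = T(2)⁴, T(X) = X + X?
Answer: 386952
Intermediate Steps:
T(X) = 2*X
z = 256 (z = (2*2)⁴ = 4⁴ = 256)
s = 85 (s = 80 + 5 = 85)
I(H, R) = 2*H
365210 + (I(-9, 7) + s*z) = 365210 + (2*(-9) + 85*256) = 365210 + (-18 + 21760) = 365210 + 21742 = 386952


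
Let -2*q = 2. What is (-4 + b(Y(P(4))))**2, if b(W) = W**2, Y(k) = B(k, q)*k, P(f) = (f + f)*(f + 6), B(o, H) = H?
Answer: 40908816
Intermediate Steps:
q = -1 (q = -1/2*2 = -1)
P(f) = 2*f*(6 + f) (P(f) = (2*f)*(6 + f) = 2*f*(6 + f))
Y(k) = -k
(-4 + b(Y(P(4))))**2 = (-4 + (-2*4*(6 + 4))**2)**2 = (-4 + (-2*4*10)**2)**2 = (-4 + (-1*80)**2)**2 = (-4 + (-80)**2)**2 = (-4 + 6400)**2 = 6396**2 = 40908816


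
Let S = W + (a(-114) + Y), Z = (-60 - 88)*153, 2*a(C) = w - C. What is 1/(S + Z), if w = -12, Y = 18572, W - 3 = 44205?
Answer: 1/40187 ≈ 2.4884e-5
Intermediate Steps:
W = 44208 (W = 3 + 44205 = 44208)
a(C) = -6 - C/2 (a(C) = (-12 - C)/2 = -6 - C/2)
Z = -22644 (Z = -148*153 = -22644)
S = 62831 (S = 44208 + ((-6 - ½*(-114)) + 18572) = 44208 + ((-6 + 57) + 18572) = 44208 + (51 + 18572) = 44208 + 18623 = 62831)
1/(S + Z) = 1/(62831 - 22644) = 1/40187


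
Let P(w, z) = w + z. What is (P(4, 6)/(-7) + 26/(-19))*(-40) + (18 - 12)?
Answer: 15678/133 ≈ 117.88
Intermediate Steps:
(P(4, 6)/(-7) + 26/(-19))*(-40) + (18 - 12) = ((4 + 6)/(-7) + 26/(-19))*(-40) + (18 - 12) = (10*(-1/7) + 26*(-1/19))*(-40) + 6 = (-10/7 - 26/19)*(-40) + 6 = -372/133*(-40) + 6 = 14880/133 + 6 = 15678/133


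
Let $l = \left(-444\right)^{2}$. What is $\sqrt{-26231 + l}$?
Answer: $\sqrt{170905} \approx 413.41$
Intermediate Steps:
$l = 197136$
$\sqrt{-26231 + l} = \sqrt{-26231 + 197136} = \sqrt{170905}$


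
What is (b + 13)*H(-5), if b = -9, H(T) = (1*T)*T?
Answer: 100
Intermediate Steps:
H(T) = T² (H(T) = T*T = T²)
(b + 13)*H(-5) = (-9 + 13)*(-5)² = 4*25 = 100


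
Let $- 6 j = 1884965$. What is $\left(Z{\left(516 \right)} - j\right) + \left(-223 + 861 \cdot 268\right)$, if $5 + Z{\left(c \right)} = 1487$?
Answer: $\frac{3277007}{6} \approx 5.4617 \cdot 10^{5}$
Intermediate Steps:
$Z{\left(c \right)} = 1482$ ($Z{\left(c \right)} = -5 + 1487 = 1482$)
$j = - \frac{1884965}{6}$ ($j = \left(- \frac{1}{6}\right) 1884965 = - \frac{1884965}{6} \approx -3.1416 \cdot 10^{5}$)
$\left(Z{\left(516 \right)} - j\right) + \left(-223 + 861 \cdot 268\right) = \left(1482 - - \frac{1884965}{6}\right) + \left(-223 + 861 \cdot 268\right) = \left(1482 + \frac{1884965}{6}\right) + \left(-223 + 230748\right) = \frac{1893857}{6} + 230525 = \frac{3277007}{6}$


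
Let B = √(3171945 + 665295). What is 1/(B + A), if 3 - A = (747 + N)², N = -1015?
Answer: -71821/5154418801 - 6*√106590/5154418801 ≈ -1.4314e-5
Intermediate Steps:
A = -71821 (A = 3 - (747 - 1015)² = 3 - 1*(-268)² = 3 - 1*71824 = 3 - 71824 = -71821)
B = 6*√106590 (B = √3837240 = 6*√106590 ≈ 1958.9)
1/(B + A) = 1/(6*√106590 - 71821) = 1/(-71821 + 6*√106590)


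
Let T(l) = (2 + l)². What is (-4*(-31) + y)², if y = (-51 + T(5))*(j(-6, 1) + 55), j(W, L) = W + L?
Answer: 576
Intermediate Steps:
j(W, L) = L + W
y = -100 (y = (-51 + (2 + 5)²)*((1 - 6) + 55) = (-51 + 7²)*(-5 + 55) = (-51 + 49)*50 = -2*50 = -100)
(-4*(-31) + y)² = (-4*(-31) - 100)² = (124 - 100)² = 24² = 576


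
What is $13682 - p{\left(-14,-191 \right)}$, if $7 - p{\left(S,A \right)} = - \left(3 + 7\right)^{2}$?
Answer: $13575$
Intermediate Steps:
$p{\left(S,A \right)} = 107$ ($p{\left(S,A \right)} = 7 - - \left(3 + 7\right)^{2} = 7 - - 10^{2} = 7 - \left(-1\right) 100 = 7 - -100 = 7 + 100 = 107$)
$13682 - p{\left(-14,-191 \right)} = 13682 - 107 = 13575$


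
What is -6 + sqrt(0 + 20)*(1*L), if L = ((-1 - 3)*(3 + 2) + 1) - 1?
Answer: -6 - 40*sqrt(5) ≈ -95.443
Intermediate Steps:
L = -20 (L = (-4*5 + 1) - 1 = (-20 + 1) - 1 = -19 - 1 = -20)
-6 + sqrt(0 + 20)*(1*L) = -6 + sqrt(0 + 20)*(1*(-20)) = -6 + sqrt(20)*(-20) = -6 + (2*sqrt(5))*(-20) = -6 - 40*sqrt(5)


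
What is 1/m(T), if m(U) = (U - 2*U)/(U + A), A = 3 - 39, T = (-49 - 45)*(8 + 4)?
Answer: -97/94 ≈ -1.0319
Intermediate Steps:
T = -1128 (T = -94*12 = -1128)
A = -36
m(U) = -U/(-36 + U) (m(U) = (U - 2*U)/(U - 36) = (-U)/(-36 + U) = -U/(-36 + U))
1/m(T) = 1/(-1*(-1128)/(-36 - 1128)) = 1/(-1*(-1128)/(-1164)) = 1/(-1*(-1128)*(-1/1164)) = 1/(-94/97) = -97/94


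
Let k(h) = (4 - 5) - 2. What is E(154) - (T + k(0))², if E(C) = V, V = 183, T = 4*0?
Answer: 174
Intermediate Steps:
T = 0
k(h) = -3 (k(h) = -1 - 2 = -3)
E(C) = 183
E(154) - (T + k(0))² = 183 - (0 - 3)² = 183 - 1*(-3)² = 183 - 1*9 = 183 - 9 = 174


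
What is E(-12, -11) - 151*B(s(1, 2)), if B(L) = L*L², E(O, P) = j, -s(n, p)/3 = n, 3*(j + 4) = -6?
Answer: 4071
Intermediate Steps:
j = -6 (j = -4 + (⅓)*(-6) = -4 - 2 = -6)
s(n, p) = -3*n
E(O, P) = -6
B(L) = L³
E(-12, -11) - 151*B(s(1, 2)) = -6 - 151*(-3*1)³ = -6 - 151*(-3)³ = -6 - 151*(-27) = -6 + 4077 = 4071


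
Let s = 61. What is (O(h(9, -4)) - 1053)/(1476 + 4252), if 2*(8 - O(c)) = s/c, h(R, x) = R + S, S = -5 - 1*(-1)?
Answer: -10511/57280 ≈ -0.18350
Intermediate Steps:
S = -4 (S = -5 + 1 = -4)
h(R, x) = -4 + R (h(R, x) = R - 4 = -4 + R)
O(c) = 8 - 61/(2*c)
(O(h(9, -4)) - 1053)/(1476 + 4252) = ((8 - 61/(2*(-4 + 9))) - 1053)/(1476 + 4252) = ((8 - 61/2/5) - 1053)/5728 = ((8 - 61/2*⅕) - 1053)*(1/5728) = ((8 - 61/10) - 1053)*(1/5728) = (19/10 - 1053)*(1/5728) = -10511/10*1/5728 = -10511/57280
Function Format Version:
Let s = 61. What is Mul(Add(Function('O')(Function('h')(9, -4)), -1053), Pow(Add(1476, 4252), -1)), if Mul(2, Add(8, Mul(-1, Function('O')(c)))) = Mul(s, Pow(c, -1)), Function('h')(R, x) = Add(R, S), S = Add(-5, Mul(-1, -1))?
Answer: Rational(-10511, 57280) ≈ -0.18350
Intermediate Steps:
S = -4 (S = Add(-5, 1) = -4)
Function('h')(R, x) = Add(-4, R) (Function('h')(R, x) = Add(R, -4) = Add(-4, R))
Function('O')(c) = Add(8, Mul(Rational(-61, 2), Pow(c, -1))) (Function('O')(c) = Add(8, Mul(Rational(-1, 2), Mul(61, Pow(c, -1)))) = Add(8, Mul(Rational(-61, 2), Pow(c, -1))))
Mul(Add(Function('O')(Function('h')(9, -4)), -1053), Pow(Add(1476, 4252), -1)) = Mul(Add(Add(8, Mul(Rational(-61, 2), Pow(Add(-4, 9), -1))), -1053), Pow(Add(1476, 4252), -1)) = Mul(Add(Add(8, Mul(Rational(-61, 2), Pow(5, -1))), -1053), Pow(5728, -1)) = Mul(Add(Add(8, Mul(Rational(-61, 2), Rational(1, 5))), -1053), Rational(1, 5728)) = Mul(Add(Add(8, Rational(-61, 10)), -1053), Rational(1, 5728)) = Mul(Add(Rational(19, 10), -1053), Rational(1, 5728)) = Mul(Rational(-10511, 10), Rational(1, 5728)) = Rational(-10511, 57280)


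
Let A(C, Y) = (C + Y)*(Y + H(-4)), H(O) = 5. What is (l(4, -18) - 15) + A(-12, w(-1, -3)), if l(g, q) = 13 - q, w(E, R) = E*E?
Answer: -50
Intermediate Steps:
w(E, R) = E²
A(C, Y) = (5 + Y)*(C + Y) (A(C, Y) = (C + Y)*(Y + 5) = (C + Y)*(5 + Y) = (5 + Y)*(C + Y))
(l(4, -18) - 15) + A(-12, w(-1, -3)) = ((13 - 1*(-18)) - 15) + (((-1)²)² + 5*(-12) + 5*(-1)² - 12*(-1)²) = ((13 + 18) - 15) + (1² - 60 + 5*1 - 12*1) = (31 - 15) + (1 - 60 + 5 - 12) = 16 - 66 = -50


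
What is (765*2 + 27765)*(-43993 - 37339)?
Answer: -2382620940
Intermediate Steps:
(765*2 + 27765)*(-43993 - 37339) = (1530 + 27765)*(-81332) = 29295*(-81332) = -2382620940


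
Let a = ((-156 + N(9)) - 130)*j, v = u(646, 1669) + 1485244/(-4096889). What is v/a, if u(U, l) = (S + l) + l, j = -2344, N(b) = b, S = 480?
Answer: 7820218479/1330030432516 ≈ 0.0058797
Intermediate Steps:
u(U, l) = 480 + 2*l (u(U, l) = (480 + l) + l = 480 + 2*l)
v = 15640436958/4096889 (v = (480 + 2*1669) + 1485244/(-4096889) = (480 + 3338) + 1485244*(-1/4096889) = 3818 - 1485244/4096889 = 15640436958/4096889 ≈ 3817.6)
a = 649288 (a = ((-156 + 9) - 130)*(-2344) = (-147 - 130)*(-2344) = -277*(-2344) = 649288)
v/a = (15640436958/4096889)/649288 = (15640436958/4096889)*(1/649288) = 7820218479/1330030432516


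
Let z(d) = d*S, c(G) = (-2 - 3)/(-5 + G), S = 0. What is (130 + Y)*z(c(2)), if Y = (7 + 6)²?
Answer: 0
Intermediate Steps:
c(G) = -5/(-5 + G)
Y = 169 (Y = 13² = 169)
z(d) = 0 (z(d) = d*0 = 0)
(130 + Y)*z(c(2)) = (130 + 169)*0 = 299*0 = 0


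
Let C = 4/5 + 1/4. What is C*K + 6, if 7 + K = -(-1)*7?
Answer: 6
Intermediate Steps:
K = 0 (K = -7 - (-1)*7 = -7 - 1*(-7) = -7 + 7 = 0)
C = 21/20 (C = 4*(1/5) + 1*(1/4) = 4/5 + 1/4 = 21/20 ≈ 1.0500)
C*K + 6 = (21/20)*0 + 6 = 0 + 6 = 6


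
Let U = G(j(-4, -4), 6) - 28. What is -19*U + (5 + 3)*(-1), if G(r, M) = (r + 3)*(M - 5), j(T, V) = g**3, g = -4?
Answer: 1683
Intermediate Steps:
j(T, V) = -64 (j(T, V) = (-4)**3 = -64)
G(r, M) = (-5 + M)*(3 + r) (G(r, M) = (3 + r)*(-5 + M) = (-5 + M)*(3 + r))
U = -89 (U = (-15 - 5*(-64) + 3*6 + 6*(-64)) - 28 = (-15 + 320 + 18 - 384) - 28 = -61 - 28 = -89)
-19*U + (5 + 3)*(-1) = -19*(-89) + (5 + 3)*(-1) = 1691 + 8*(-1) = 1691 - 8 = 1683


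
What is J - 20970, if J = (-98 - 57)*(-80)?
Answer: -8570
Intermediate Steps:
J = 12400 (J = -155*(-80) = 12400)
J - 20970 = 12400 - 20970 = -8570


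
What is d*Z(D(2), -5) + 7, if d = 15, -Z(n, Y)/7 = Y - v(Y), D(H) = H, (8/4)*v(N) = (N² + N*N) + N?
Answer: 5789/2 ≈ 2894.5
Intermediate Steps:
v(N) = N² + N/2 (v(N) = ((N² + N*N) + N)/2 = ((N² + N²) + N)/2 = (2*N² + N)/2 = (N + 2*N²)/2 = N² + N/2)
Z(n, Y) = -7*Y + 7*Y*(½ + Y) (Z(n, Y) = -7*(Y - Y*(½ + Y)) = -7*Y + 7*Y*(½ + Y))
d*Z(D(2), -5) + 7 = 15*((7/2)*(-5)*(-1 + 2*(-5))) + 7 = 15*((7/2)*(-5)*(-1 - 10)) + 7 = 15*((7/2)*(-5)*(-11)) + 7 = 15*(385/2) + 7 = 5775/2 + 7 = 5789/2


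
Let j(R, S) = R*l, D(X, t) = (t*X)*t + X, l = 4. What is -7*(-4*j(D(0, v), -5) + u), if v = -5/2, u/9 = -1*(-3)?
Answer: -189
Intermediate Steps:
u = 27 (u = 9*(-1*(-3)) = 9*3 = 27)
v = -5/2 (v = -5*½ = -5/2 ≈ -2.5000)
D(X, t) = X + X*t² (D(X, t) = (X*t)*t + X = X*t² + X = X + X*t²)
j(R, S) = 4*R (j(R, S) = R*4 = 4*R)
-7*(-4*j(D(0, v), -5) + u) = -7*(-16*0*(1 + (-5/2)²) + 27) = -7*(-16*0*(1 + 25/4) + 27) = -7*(-16*0*(29/4) + 27) = -7*(-16*0 + 27) = -7*(-4*0 + 27) = -7*(0 + 27) = -7*27 = -189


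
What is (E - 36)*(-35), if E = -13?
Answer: 1715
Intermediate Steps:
(E - 36)*(-35) = (-13 - 36)*(-35) = -49*(-35) = 1715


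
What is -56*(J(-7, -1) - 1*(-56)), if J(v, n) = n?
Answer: -3080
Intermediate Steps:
-56*(J(-7, -1) - 1*(-56)) = -56*(-1 - 1*(-56)) = -56*(-1 + 56) = -56*55 = -3080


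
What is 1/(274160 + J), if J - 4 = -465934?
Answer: -1/191770 ≈ -5.2146e-6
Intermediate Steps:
J = -465930 (J = 4 - 465934 = -465930)
1/(274160 + J) = 1/(274160 - 465930) = 1/(-191770) = -1/191770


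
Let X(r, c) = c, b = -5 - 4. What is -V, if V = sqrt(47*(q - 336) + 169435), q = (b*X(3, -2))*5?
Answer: -sqrt(157873) ≈ -397.33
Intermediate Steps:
b = -9
q = 90 (q = -9*(-2)*5 = 18*5 = 90)
V = sqrt(157873) (V = sqrt(47*(90 - 336) + 169435) = sqrt(47*(-246) + 169435) = sqrt(-11562 + 169435) = sqrt(157873) ≈ 397.33)
-V = -sqrt(157873)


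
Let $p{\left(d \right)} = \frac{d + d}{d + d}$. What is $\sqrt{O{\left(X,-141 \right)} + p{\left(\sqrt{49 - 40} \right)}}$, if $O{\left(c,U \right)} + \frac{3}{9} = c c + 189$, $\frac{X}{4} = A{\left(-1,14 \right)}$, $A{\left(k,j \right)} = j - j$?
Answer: $\frac{\sqrt{1707}}{3} \approx 13.772$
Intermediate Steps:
$A{\left(k,j \right)} = 0$
$X = 0$ ($X = 4 \cdot 0 = 0$)
$p{\left(d \right)} = 1$ ($p{\left(d \right)} = \frac{2 d}{2 d} = 2 d \frac{1}{2 d} = 1$)
$O{\left(c,U \right)} = \frac{566}{3} + c^{2}$ ($O{\left(c,U \right)} = - \frac{1}{3} + \left(c c + 189\right) = - \frac{1}{3} + \left(c^{2} + 189\right) = - \frac{1}{3} + \left(189 + c^{2}\right) = \frac{566}{3} + c^{2}$)
$\sqrt{O{\left(X,-141 \right)} + p{\left(\sqrt{49 - 40} \right)}} = \sqrt{\left(\frac{566}{3} + 0^{2}\right) + 1} = \sqrt{\left(\frac{566}{3} + 0\right) + 1} = \sqrt{\frac{566}{3} + 1} = \sqrt{\frac{569}{3}} = \frac{\sqrt{1707}}{3}$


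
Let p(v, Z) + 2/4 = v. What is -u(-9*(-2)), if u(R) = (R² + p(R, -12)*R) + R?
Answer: -657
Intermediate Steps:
p(v, Z) = -½ + v
u(R) = R + R² + R*(-½ + R) (u(R) = (R² + (-½ + R)*R) + R = (R² + R*(-½ + R)) + R = R + R² + R*(-½ + R))
-u(-9*(-2)) = -(-9*(-2))*(1 + 4*(-9*(-2)))/2 = -18*(1 + 4*18)/2 = -18*(1 + 72)/2 = -18*73/2 = -1*657 = -657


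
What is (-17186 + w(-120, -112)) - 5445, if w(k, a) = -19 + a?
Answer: -22762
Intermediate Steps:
(-17186 + w(-120, -112)) - 5445 = (-17186 + (-19 - 112)) - 5445 = (-17186 - 131) - 5445 = -17317 - 5445 = -22762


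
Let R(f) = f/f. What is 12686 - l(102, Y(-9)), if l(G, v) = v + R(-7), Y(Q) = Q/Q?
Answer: 12684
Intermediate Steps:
R(f) = 1
Y(Q) = 1
l(G, v) = 1 + v (l(G, v) = v + 1 = 1 + v)
12686 - l(102, Y(-9)) = 12686 - (1 + 1) = 12686 - 1*2 = 12686 - 2 = 12684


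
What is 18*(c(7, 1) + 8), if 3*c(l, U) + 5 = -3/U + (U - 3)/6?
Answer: 94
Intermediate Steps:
c(l, U) = -11/6 - 1/U + U/18 (c(l, U) = -5/3 + (-3/U + (U - 3)/6)/3 = -5/3 + (-3/U + (-3 + U)*(⅙))/3 = -5/3 + (-3/U + (-½ + U/6))/3 = -5/3 + (-½ - 3/U + U/6)/3 = -5/3 + (-⅙ - 1/U + U/18) = -11/6 - 1/U + U/18)
18*(c(7, 1) + 8) = 18*((1/18)*(-18 + 1*(-33 + 1))/1 + 8) = 18*((1/18)*1*(-18 + 1*(-32)) + 8) = 18*((1/18)*1*(-18 - 32) + 8) = 18*((1/18)*1*(-50) + 8) = 18*(-25/9 + 8) = 18*(47/9) = 94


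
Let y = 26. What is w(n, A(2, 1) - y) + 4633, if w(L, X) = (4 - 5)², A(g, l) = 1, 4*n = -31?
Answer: 4634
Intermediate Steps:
n = -31/4 (n = (¼)*(-31) = -31/4 ≈ -7.7500)
w(L, X) = 1 (w(L, X) = (-1)² = 1)
w(n, A(2, 1) - y) + 4633 = 1 + 4633 = 4634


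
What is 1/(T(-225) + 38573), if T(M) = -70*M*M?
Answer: -1/3505177 ≈ -2.8529e-7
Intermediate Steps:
T(M) = -70*M²
1/(T(-225) + 38573) = 1/(-70*(-225)² + 38573) = 1/(-70*50625 + 38573) = 1/(-3543750 + 38573) = 1/(-3505177) = -1/3505177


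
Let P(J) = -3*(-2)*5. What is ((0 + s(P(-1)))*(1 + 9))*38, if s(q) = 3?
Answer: 1140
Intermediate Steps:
P(J) = 30 (P(J) = 6*5 = 30)
((0 + s(P(-1)))*(1 + 9))*38 = ((0 + 3)*(1 + 9))*38 = (3*10)*38 = 30*38 = 1140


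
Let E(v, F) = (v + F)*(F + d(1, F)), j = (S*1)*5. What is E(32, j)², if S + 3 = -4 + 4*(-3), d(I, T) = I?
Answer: 35070084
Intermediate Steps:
S = -19 (S = -3 + (-4 + 4*(-3)) = -3 + (-4 - 12) = -3 - 16 = -19)
j = -95 (j = -19*1*5 = -19*5 = -95)
E(v, F) = (1 + F)*(F + v) (E(v, F) = (v + F)*(F + 1) = (F + v)*(1 + F) = (1 + F)*(F + v))
E(32, j)² = (-95 + 32 + (-95)² - 95*32)² = (-95 + 32 + 9025 - 3040)² = 5922² = 35070084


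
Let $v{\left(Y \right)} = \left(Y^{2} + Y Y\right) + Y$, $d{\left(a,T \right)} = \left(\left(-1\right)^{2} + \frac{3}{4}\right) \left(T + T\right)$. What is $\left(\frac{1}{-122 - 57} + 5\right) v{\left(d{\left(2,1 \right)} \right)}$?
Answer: $\frac{25032}{179} \approx 139.84$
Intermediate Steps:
$d{\left(a,T \right)} = \frac{7 T}{2}$ ($d{\left(a,T \right)} = \left(1 + 3 \cdot \frac{1}{4}\right) 2 T = \left(1 + \frac{3}{4}\right) 2 T = \frac{7 \cdot 2 T}{4} = \frac{7 T}{2}$)
$v{\left(Y \right)} = Y + 2 Y^{2}$ ($v{\left(Y \right)} = \left(Y^{2} + Y^{2}\right) + Y = 2 Y^{2} + Y = Y + 2 Y^{2}$)
$\left(\frac{1}{-122 - 57} + 5\right) v{\left(d{\left(2,1 \right)} \right)} = \left(\frac{1}{-122 - 57} + 5\right) \frac{7}{2} \cdot 1 \left(1 + 2 \cdot \frac{7}{2} \cdot 1\right) = \left(\frac{1}{-179} + 5\right) \frac{7 \left(1 + 2 \cdot \frac{7}{2}\right)}{2} = \left(- \frac{1}{179} + 5\right) \frac{7 \left(1 + 7\right)}{2} = \frac{894 \cdot \frac{7}{2} \cdot 8}{179} = \frac{894}{179} \cdot 28 = \frac{25032}{179}$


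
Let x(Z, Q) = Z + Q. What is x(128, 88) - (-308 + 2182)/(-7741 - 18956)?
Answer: 5768426/26697 ≈ 216.07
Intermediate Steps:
x(Z, Q) = Q + Z
x(128, 88) - (-308 + 2182)/(-7741 - 18956) = (88 + 128) - (-308 + 2182)/(-7741 - 18956) = 216 - 1874/(-26697) = 216 - 1874*(-1)/26697 = 216 - 1*(-1874/26697) = 216 + 1874/26697 = 5768426/26697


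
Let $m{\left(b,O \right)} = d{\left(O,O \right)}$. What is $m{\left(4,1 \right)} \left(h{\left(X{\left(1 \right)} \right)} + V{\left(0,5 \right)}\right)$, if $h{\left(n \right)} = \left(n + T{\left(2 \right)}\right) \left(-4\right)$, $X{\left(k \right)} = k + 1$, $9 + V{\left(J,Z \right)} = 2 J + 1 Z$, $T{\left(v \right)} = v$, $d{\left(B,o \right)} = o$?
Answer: $-20$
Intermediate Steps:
$V{\left(J,Z \right)} = -9 + Z + 2 J$ ($V{\left(J,Z \right)} = -9 + \left(2 J + 1 Z\right) = -9 + \left(2 J + Z\right) = -9 + \left(Z + 2 J\right) = -9 + Z + 2 J$)
$X{\left(k \right)} = 1 + k$
$m{\left(b,O \right)} = O$
$h{\left(n \right)} = -8 - 4 n$ ($h{\left(n \right)} = \left(n + 2\right) \left(-4\right) = \left(2 + n\right) \left(-4\right) = -8 - 4 n$)
$m{\left(4,1 \right)} \left(h{\left(X{\left(1 \right)} \right)} + V{\left(0,5 \right)}\right) = 1 \left(\left(-8 - 4 \left(1 + 1\right)\right) + \left(-9 + 5 + 2 \cdot 0\right)\right) = 1 \left(\left(-8 - 8\right) + \left(-9 + 5 + 0\right)\right) = 1 \left(\left(-8 - 8\right) - 4\right) = 1 \left(-16 - 4\right) = 1 \left(-20\right) = -20$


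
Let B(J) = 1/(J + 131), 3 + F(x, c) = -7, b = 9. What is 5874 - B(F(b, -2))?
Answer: 710753/121 ≈ 5874.0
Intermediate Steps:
F(x, c) = -10 (F(x, c) = -3 - 7 = -10)
B(J) = 1/(131 + J)
5874 - B(F(b, -2)) = 5874 - 1/(131 - 10) = 5874 - 1/121 = 710753/121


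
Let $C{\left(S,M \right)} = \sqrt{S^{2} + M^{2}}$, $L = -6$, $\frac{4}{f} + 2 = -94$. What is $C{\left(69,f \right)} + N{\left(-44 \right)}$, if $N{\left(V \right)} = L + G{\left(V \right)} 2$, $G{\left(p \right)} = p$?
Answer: $-94 + \frac{\sqrt{2742337}}{24} \approx -25.0$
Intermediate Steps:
$f = - \frac{1}{24}$ ($f = \frac{4}{-2 - 94} = \frac{4}{-96} = 4 \left(- \frac{1}{96}\right) = - \frac{1}{24} \approx -0.041667$)
$C{\left(S,M \right)} = \sqrt{M^{2} + S^{2}}$
$N{\left(V \right)} = -6 + 2 V$ ($N{\left(V \right)} = -6 + V 2 = -6 + 2 V$)
$C{\left(69,f \right)} + N{\left(-44 \right)} = \sqrt{\left(- \frac{1}{24}\right)^{2} + 69^{2}} + \left(-6 + 2 \left(-44\right)\right) = \sqrt{\frac{1}{576} + 4761} - 94 = \sqrt{\frac{2742337}{576}} - 94 = \frac{\sqrt{2742337}}{24} - 94 = -94 + \frac{\sqrt{2742337}}{24}$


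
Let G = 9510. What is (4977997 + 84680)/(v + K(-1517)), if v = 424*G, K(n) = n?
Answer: 5062677/4030723 ≈ 1.2560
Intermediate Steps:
v = 4032240 (v = 424*9510 = 4032240)
(4977997 + 84680)/(v + K(-1517)) = (4977997 + 84680)/(4032240 - 1517) = 5062677/4030723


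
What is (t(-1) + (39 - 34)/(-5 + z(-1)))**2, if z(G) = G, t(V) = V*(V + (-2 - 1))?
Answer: 361/36 ≈ 10.028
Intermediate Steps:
t(V) = V*(-3 + V) (t(V) = V*(V - 3) = V*(-3 + V))
(t(-1) + (39 - 34)/(-5 + z(-1)))**2 = (-(-3 - 1) + (39 - 34)/(-5 - 1))**2 = (-1*(-4) + 5/(-6))**2 = (4 + 5*(-1/6))**2 = (4 - 5/6)**2 = (19/6)**2 = 361/36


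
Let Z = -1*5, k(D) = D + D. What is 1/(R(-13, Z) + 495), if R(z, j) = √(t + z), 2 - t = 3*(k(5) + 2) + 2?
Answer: 495/245074 - 7*I/245074 ≈ 0.0020198 - 2.8563e-5*I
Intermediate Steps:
k(D) = 2*D
Z = -5
t = -36 (t = 2 - (3*(2*5 + 2) + 2) = 2 - (3*(10 + 2) + 2) = 2 - (3*12 + 2) = 2 - (36 + 2) = 2 - 1*38 = 2 - 38 = -36)
R(z, j) = √(-36 + z)
1/(R(-13, Z) + 495) = 1/(√(-36 - 13) + 495) = 1/(√(-49) + 495) = 1/(7*I + 495) = 1/(495 + 7*I) = (495 - 7*I)/245074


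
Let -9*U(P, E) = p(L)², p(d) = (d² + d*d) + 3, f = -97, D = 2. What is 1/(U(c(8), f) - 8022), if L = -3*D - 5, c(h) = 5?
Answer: -9/132223 ≈ -6.8067e-5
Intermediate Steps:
L = -11 (L = -3*2 - 5 = -6 - 5 = -11)
p(d) = 3 + 2*d² (p(d) = (d² + d²) + 3 = 2*d² + 3 = 3 + 2*d²)
U(P, E) = -60025/9 (U(P, E) = -(3 + 2*(-11)²)²/9 = -(3 + 2*121)²/9 = -(3 + 242)²/9 = -⅑*245² = -⅑*60025 = -60025/9)
1/(U(c(8), f) - 8022) = 1/(-60025/9 - 8022) = 1/(-132223/9) = -9/132223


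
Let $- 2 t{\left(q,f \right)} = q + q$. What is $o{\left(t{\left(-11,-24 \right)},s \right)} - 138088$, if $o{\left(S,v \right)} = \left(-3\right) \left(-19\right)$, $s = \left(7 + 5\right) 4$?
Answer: $-138031$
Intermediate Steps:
$t{\left(q,f \right)} = - q$ ($t{\left(q,f \right)} = - \frac{q + q}{2} = - \frac{2 q}{2} = - q$)
$s = 48$ ($s = 12 \cdot 4 = 48$)
$o{\left(S,v \right)} = 57$
$o{\left(t{\left(-11,-24 \right)},s \right)} - 138088 = 57 - 138088 = -138031$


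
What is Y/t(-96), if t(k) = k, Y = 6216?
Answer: -259/4 ≈ -64.750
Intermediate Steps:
Y/t(-96) = 6216/(-96) = 6216*(-1/96) = -259/4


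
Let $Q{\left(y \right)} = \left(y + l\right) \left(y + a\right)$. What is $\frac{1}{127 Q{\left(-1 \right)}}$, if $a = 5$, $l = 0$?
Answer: $- \frac{1}{508} \approx -0.0019685$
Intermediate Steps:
$Q{\left(y \right)} = y \left(5 + y\right)$ ($Q{\left(y \right)} = \left(y + 0\right) \left(y + 5\right) = y \left(5 + y\right)$)
$\frac{1}{127 Q{\left(-1 \right)}} = \frac{1}{127 \left(- (5 - 1)\right)} = \frac{1}{127 \left(\left(-1\right) 4\right)} = \frac{1}{127 \left(-4\right)} = \frac{1}{-508} = - \frac{1}{508}$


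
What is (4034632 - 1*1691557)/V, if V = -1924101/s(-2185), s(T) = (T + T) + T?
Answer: 1706539625/213789 ≈ 7982.4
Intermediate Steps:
s(T) = 3*T (s(T) = 2*T + T = 3*T)
V = 641367/2185 (V = -1924101/(3*(-2185)) = -1924101/(-6555) = -1924101*(-1/6555) = 641367/2185 ≈ 293.53)
(4034632 - 1*1691557)/V = (4034632 - 1*1691557)/(641367/2185) = (4034632 - 1691557)*(2185/641367) = 2343075*(2185/641367) = 1706539625/213789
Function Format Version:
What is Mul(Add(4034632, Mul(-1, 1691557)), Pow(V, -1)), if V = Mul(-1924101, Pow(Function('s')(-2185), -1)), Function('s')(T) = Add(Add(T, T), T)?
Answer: Rational(1706539625, 213789) ≈ 7982.4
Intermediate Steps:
Function('s')(T) = Mul(3, T) (Function('s')(T) = Add(Mul(2, T), T) = Mul(3, T))
V = Rational(641367, 2185) (V = Mul(-1924101, Pow(Mul(3, -2185), -1)) = Mul(-1924101, Pow(-6555, -1)) = Mul(-1924101, Rational(-1, 6555)) = Rational(641367, 2185) ≈ 293.53)
Mul(Add(4034632, Mul(-1, 1691557)), Pow(V, -1)) = Mul(Add(4034632, Mul(-1, 1691557)), Pow(Rational(641367, 2185), -1)) = Mul(Add(4034632, -1691557), Rational(2185, 641367)) = Mul(2343075, Rational(2185, 641367)) = Rational(1706539625, 213789)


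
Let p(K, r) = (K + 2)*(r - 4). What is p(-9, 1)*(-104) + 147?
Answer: -2037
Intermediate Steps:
p(K, r) = (-4 + r)*(2 + K) (p(K, r) = (2 + K)*(-4 + r) = (-4 + r)*(2 + K))
p(-9, 1)*(-104) + 147 = (-8 - 4*(-9) + 2*1 - 9*1)*(-104) + 147 = (-8 + 36 + 2 - 9)*(-104) + 147 = 21*(-104) + 147 = -2184 + 147 = -2037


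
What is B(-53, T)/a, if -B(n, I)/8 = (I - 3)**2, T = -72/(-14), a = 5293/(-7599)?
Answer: 13678200/259357 ≈ 52.739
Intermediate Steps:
a = -5293/7599 (a = 5293*(-1/7599) = -5293/7599 ≈ -0.69654)
T = 36/7 (T = -72*(-1/14) = 36/7 ≈ 5.1429)
B(n, I) = -8*(-3 + I)**2 (B(n, I) = -8*(I - 3)**2 = -8*(-3 + I)**2)
B(-53, T)/a = (-8*(-3 + 36/7)**2)/(-5293/7599) = -8*(15/7)**2*(-7599/5293) = -8*225/49*(-7599/5293) = -1800/49*(-7599/5293) = 13678200/259357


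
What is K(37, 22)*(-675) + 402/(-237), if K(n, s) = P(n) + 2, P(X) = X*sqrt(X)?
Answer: -106784/79 - 24975*sqrt(37) ≈ -1.5327e+5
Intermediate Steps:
P(X) = X**(3/2)
K(n, s) = 2 + n**(3/2) (K(n, s) = n**(3/2) + 2 = 2 + n**(3/2))
K(37, 22)*(-675) + 402/(-237) = (2 + 37**(3/2))*(-675) + 402/(-237) = (2 + 37*sqrt(37))*(-675) + 402*(-1/237) = (-1350 - 24975*sqrt(37)) - 134/79 = -106784/79 - 24975*sqrt(37)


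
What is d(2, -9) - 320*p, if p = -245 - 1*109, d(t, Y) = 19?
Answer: 113299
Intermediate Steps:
p = -354 (p = -245 - 109 = -354)
d(2, -9) - 320*p = 19 - 320*(-354) = 19 + 113280 = 113299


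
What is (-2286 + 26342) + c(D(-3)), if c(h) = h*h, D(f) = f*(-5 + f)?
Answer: 24632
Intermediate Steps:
c(h) = h**2
(-2286 + 26342) + c(D(-3)) = (-2286 + 26342) + (-3*(-5 - 3))**2 = 24056 + (-3*(-8))**2 = 24056 + 24**2 = 24056 + 576 = 24632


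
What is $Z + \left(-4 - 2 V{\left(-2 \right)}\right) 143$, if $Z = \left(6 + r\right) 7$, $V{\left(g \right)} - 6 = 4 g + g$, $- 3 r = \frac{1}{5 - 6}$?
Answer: $\frac{1849}{3} \approx 616.33$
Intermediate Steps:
$r = \frac{1}{3}$ ($r = - \frac{1}{3 \left(5 - 6\right)} = - \frac{1}{3 \left(-1\right)} = \left(- \frac{1}{3}\right) \left(-1\right) = \frac{1}{3} \approx 0.33333$)
$V{\left(g \right)} = 6 + 5 g$ ($V{\left(g \right)} = 6 + \left(4 g + g\right) = 6 + 5 g$)
$Z = \frac{133}{3}$ ($Z = \left(6 + \frac{1}{3}\right) 7 = \frac{19}{3} \cdot 7 = \frac{133}{3} \approx 44.333$)
$Z + \left(-4 - 2 V{\left(-2 \right)}\right) 143 = \frac{133}{3} + \left(-4 - 2 \left(6 + 5 \left(-2\right)\right)\right) 143 = \frac{133}{3} + \left(-4 - 2 \left(6 - 10\right)\right) 143 = \frac{133}{3} + \left(-4 - -8\right) 143 = \frac{133}{3} + \left(-4 + 8\right) 143 = \frac{133}{3} + 4 \cdot 143 = \frac{133}{3} + 572 = \frac{1849}{3}$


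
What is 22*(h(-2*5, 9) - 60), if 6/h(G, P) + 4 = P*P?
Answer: -9228/7 ≈ -1318.3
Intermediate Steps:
h(G, P) = 6/(-4 + P²) (h(G, P) = 6/(-4 + P*P) = 6/(-4 + P²))
22*(h(-2*5, 9) - 60) = 22*(6/(-4 + 9²) - 60) = 22*(6/(-4 + 81) - 60) = 22*(6/77 - 60) = 22*(-4614/77) = -9228/7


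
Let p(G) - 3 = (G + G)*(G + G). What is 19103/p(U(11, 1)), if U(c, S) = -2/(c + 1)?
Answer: 24561/4 ≈ 6140.3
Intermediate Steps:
U(c, S) = -2/(1 + c)
p(G) = 3 + 4*G**2 (p(G) = 3 + (G + G)*(G + G) = 3 + (2*G)*(2*G) = 3 + 4*G**2)
19103/p(U(11, 1)) = 19103/(3 + 4*(-2/(1 + 11))**2) = 19103/(3 + 4*(-2/12)**2) = 19103/(3 + 4*(-2*1/12)**2) = 19103/(3 + 4*(-1/6)**2) = 19103/(3 + 4*(1/36)) = 19103/(3 + 1/9) = 19103/(28/9) = 19103*(9/28) = 24561/4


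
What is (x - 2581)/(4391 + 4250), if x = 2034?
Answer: -547/8641 ≈ -0.063303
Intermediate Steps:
(x - 2581)/(4391 + 4250) = (2034 - 2581)/(4391 + 4250) = -547/8641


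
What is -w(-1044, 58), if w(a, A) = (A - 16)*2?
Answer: -84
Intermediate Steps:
w(a, A) = -32 + 2*A (w(a, A) = (-16 + A)*2 = -32 + 2*A)
-w(-1044, 58) = -(-32 + 2*58) = -(-32 + 116) = -1*84 = -84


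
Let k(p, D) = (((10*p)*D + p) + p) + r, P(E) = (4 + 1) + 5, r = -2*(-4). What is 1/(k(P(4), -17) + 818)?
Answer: -1/854 ≈ -0.0011710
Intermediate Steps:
r = 8
P(E) = 10 (P(E) = 5 + 5 = 10)
k(p, D) = 8 + 2*p + 10*D*p (k(p, D) = (((10*p)*D + p) + p) + 8 = ((10*D*p + p) + p) + 8 = ((p + 10*D*p) + p) + 8 = (2*p + 10*D*p) + 8 = 8 + 2*p + 10*D*p)
1/(k(P(4), -17) + 818) = 1/((8 + 2*10 + 10*(-17)*10) + 818) = 1/((8 + 20 - 1700) + 818) = 1/(-1672 + 818) = 1/(-854) = -1/854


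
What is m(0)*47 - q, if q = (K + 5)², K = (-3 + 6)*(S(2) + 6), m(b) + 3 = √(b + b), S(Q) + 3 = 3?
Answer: -670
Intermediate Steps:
S(Q) = 0 (S(Q) = -3 + 3 = 0)
m(b) = -3 + √2*√b (m(b) = -3 + √(b + b) = -3 + √(2*b) = -3 + √2*√b)
K = 18 (K = (-3 + 6)*(0 + 6) = 3*6 = 18)
q = 529 (q = (18 + 5)² = 23² = 529)
m(0)*47 - q = (-3 + √2*√0)*47 - 1*529 = (-3 + √2*0)*47 - 529 = (-3 + 0)*47 - 529 = -3*47 - 529 = -141 - 529 = -670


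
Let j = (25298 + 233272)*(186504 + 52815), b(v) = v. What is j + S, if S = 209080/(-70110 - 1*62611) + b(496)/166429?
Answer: 1366859777848165517766/22088623309 ≈ 6.1881e+10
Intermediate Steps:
j = 61880713830 (j = 258570*239319 = 61880713830)
S = -34731145704/22088623309 (S = 209080/(-70110 - 1*62611) + 496/166429 = 209080/(-70110 - 62611) + 496*(1/166429) = 209080/(-132721) + 496/166429 = 209080*(-1/132721) + 496/166429 = -209080/132721 + 496/166429 = -34731145704/22088623309 ≈ -1.5724)
j + S = 61880713830 - 34731145704/22088623309 = 1366859777848165517766/22088623309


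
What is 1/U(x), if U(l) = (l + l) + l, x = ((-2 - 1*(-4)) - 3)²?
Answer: ⅓ ≈ 0.33333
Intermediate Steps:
x = 1 (x = ((-2 + 4) - 3)² = (2 - 3)² = (-1)² = 1)
U(l) = 3*l (U(l) = 2*l + l = 3*l)
1/U(x) = 1/(3*1) = 1/3 = ⅓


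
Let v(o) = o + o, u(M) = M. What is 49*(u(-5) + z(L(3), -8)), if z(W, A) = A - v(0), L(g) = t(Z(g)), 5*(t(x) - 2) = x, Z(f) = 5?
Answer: -637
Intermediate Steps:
t(x) = 2 + x/5
v(o) = 2*o
L(g) = 3 (L(g) = 2 + (⅕)*5 = 2 + 1 = 3)
z(W, A) = A (z(W, A) = A - 2*0 = A - 1*0 = A + 0 = A)
49*(u(-5) + z(L(3), -8)) = 49*(-5 - 8) = 49*(-13) = -637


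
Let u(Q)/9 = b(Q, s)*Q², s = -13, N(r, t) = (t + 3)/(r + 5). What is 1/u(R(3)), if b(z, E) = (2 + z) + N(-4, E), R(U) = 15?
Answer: 1/14175 ≈ 7.0547e-5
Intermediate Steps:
N(r, t) = (3 + t)/(5 + r)
b(z, E) = 5 + E + z (b(z, E) = (2 + z) + (3 + E)/(5 - 4) = (2 + z) + (3 + E)/1 = (2 + z) + 1*(3 + E) = (2 + z) + (3 + E) = 5 + E + z)
u(Q) = 9*Q²*(-8 + Q) (u(Q) = 9*((5 - 13 + Q)*Q²) = 9*((-8 + Q)*Q²) = 9*(Q²*(-8 + Q)) = 9*Q²*(-8 + Q))
1/u(R(3)) = 1/(9*15²*(-8 + 15)) = 1/(9*225*7) = 1/14175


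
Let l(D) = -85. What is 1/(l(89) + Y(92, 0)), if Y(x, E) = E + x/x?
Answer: -1/84 ≈ -0.011905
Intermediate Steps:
Y(x, E) = 1 + E (Y(x, E) = E + 1 = 1 + E)
1/(l(89) + Y(92, 0)) = 1/(-85 + (1 + 0)) = 1/(-85 + 1) = 1/(-84) = -1/84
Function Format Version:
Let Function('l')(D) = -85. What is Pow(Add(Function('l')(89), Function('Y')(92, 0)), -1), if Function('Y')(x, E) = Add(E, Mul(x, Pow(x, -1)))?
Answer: Rational(-1, 84) ≈ -0.011905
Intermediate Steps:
Function('Y')(x, E) = Add(1, E) (Function('Y')(x, E) = Add(E, 1) = Add(1, E))
Pow(Add(Function('l')(89), Function('Y')(92, 0)), -1) = Pow(Add(-85, Add(1, 0)), -1) = Pow(Add(-85, 1), -1) = Pow(-84, -1) = Rational(-1, 84)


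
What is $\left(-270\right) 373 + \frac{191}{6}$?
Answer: $- \frac{604069}{6} \approx -1.0068 \cdot 10^{5}$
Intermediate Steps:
$\left(-270\right) 373 + \frac{191}{6} = -100710 + 191 \cdot \frac{1}{6} = -100710 + \frac{191}{6} = - \frac{604069}{6}$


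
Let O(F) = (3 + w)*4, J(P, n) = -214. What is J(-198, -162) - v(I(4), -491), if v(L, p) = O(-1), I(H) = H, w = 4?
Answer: -242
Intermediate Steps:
O(F) = 28 (O(F) = (3 + 4)*4 = 7*4 = 28)
v(L, p) = 28
J(-198, -162) - v(I(4), -491) = -214 - 1*28 = -214 - 28 = -242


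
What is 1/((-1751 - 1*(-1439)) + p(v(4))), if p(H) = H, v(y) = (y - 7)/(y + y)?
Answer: -8/2499 ≈ -0.0032013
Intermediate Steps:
v(y) = (-7 + y)/(2*y) (v(y) = (-7 + y)/((2*y)) = (-7 + y)*(1/(2*y)) = (-7 + y)/(2*y))
1/((-1751 - 1*(-1439)) + p(v(4))) = 1/((-1751 - 1*(-1439)) + (½)*(-7 + 4)/4) = 1/((-1751 + 1439) + (½)*(¼)*(-3)) = 1/(-312 - 3/8) = 1/(-2499/8) = -8/2499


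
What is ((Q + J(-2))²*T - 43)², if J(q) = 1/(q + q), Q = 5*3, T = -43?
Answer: 22611437641/256 ≈ 8.8326e+7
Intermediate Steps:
Q = 15
J(q) = 1/(2*q)
((Q + J(-2))²*T - 43)² = ((15 + (½)/(-2))²*(-43) - 43)² = ((15 + (½)*(-½))²*(-43) - 43)² = ((15 - ¼)²*(-43) - 43)² = ((59/4)²*(-43) - 43)² = ((3481/16)*(-43) - 43)² = (-149683/16 - 43)² = (-150371/16)² = 22611437641/256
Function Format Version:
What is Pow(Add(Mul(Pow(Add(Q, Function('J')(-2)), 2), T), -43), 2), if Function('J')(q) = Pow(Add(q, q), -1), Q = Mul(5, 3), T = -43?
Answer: Rational(22611437641, 256) ≈ 8.8326e+7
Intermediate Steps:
Q = 15
Function('J')(q) = Mul(Rational(1, 2), Pow(q, -1)) (Function('J')(q) = Pow(Mul(2, q), -1) = Mul(Rational(1, 2), Pow(q, -1)))
Pow(Add(Mul(Pow(Add(Q, Function('J')(-2)), 2), T), -43), 2) = Pow(Add(Mul(Pow(Add(15, Mul(Rational(1, 2), Pow(-2, -1))), 2), -43), -43), 2) = Pow(Add(Mul(Pow(Add(15, Mul(Rational(1, 2), Rational(-1, 2))), 2), -43), -43), 2) = Pow(Add(Mul(Pow(Add(15, Rational(-1, 4)), 2), -43), -43), 2) = Pow(Add(Mul(Pow(Rational(59, 4), 2), -43), -43), 2) = Pow(Add(Mul(Rational(3481, 16), -43), -43), 2) = Pow(Add(Rational(-149683, 16), -43), 2) = Pow(Rational(-150371, 16), 2) = Rational(22611437641, 256)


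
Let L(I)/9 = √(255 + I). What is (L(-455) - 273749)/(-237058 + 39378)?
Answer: 39107/28240 - 9*I*√2/19768 ≈ 1.3848 - 0.00064387*I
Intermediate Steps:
L(I) = 9*√(255 + I)
(L(-455) - 273749)/(-237058 + 39378) = (9*√(255 - 455) - 273749)/(-237058 + 39378) = (9*√(-200) - 273749)/(-197680) = (9*(10*I*√2) - 273749)*(-1/197680) = (90*I*√2 - 273749)*(-1/197680) = (-273749 + 90*I*√2)*(-1/197680) = 39107/28240 - 9*I*√2/19768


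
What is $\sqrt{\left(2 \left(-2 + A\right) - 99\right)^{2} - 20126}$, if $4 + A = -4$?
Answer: $i \sqrt{5965} \approx 77.233 i$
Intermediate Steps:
$A = -8$ ($A = -4 - 4 = -8$)
$\sqrt{\left(2 \left(-2 + A\right) - 99\right)^{2} - 20126} = \sqrt{\left(2 \left(-2 - 8\right) - 99\right)^{2} - 20126} = \sqrt{\left(2 \left(-10\right) - 99\right)^{2} - 20126} = \sqrt{\left(-20 - 99\right)^{2} - 20126} = \sqrt{\left(-119\right)^{2} - 20126} = \sqrt{14161 - 20126} = \sqrt{-5965} = i \sqrt{5965}$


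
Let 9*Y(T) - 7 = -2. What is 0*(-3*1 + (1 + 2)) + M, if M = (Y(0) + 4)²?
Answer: 1681/81 ≈ 20.753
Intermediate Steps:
Y(T) = 5/9 (Y(T) = 7/9 + (⅑)*(-2) = 7/9 - 2/9 = 5/9)
M = 1681/81 (M = (5/9 + 4)² = (41/9)² = 1681/81 ≈ 20.753)
0*(-3*1 + (1 + 2)) + M = 0*(-3*1 + (1 + 2)) + 1681/81 = 0*(-3 + 3) + 1681/81 = 0*0 + 1681/81 = 0 + 1681/81 = 1681/81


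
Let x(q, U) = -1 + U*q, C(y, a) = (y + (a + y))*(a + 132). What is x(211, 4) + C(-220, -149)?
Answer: 10856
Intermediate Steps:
C(y, a) = (132 + a)*(a + 2*y) (C(y, a) = (a + 2*y)*(132 + a) = (132 + a)*(a + 2*y))
x(211, 4) + C(-220, -149) = (-1 + 4*211) + ((-149)**2 + 132*(-149) + 264*(-220) + 2*(-149)*(-220)) = (-1 + 844) + (22201 - 19668 - 58080 + 65560) = 843 + 10013 = 10856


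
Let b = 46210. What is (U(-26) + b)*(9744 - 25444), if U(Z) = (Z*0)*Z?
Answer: -725497000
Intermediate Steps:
U(Z) = 0 (U(Z) = 0*Z = 0)
(U(-26) + b)*(9744 - 25444) = (0 + 46210)*(9744 - 25444) = 46210*(-15700) = -725497000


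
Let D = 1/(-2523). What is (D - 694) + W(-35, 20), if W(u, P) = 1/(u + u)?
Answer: -122569933/176610 ≈ -694.01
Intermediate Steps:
D = -1/2523 ≈ -0.00039635
W(u, P) = 1/(2*u)
(D - 694) + W(-35, 20) = (-1/2523 - 694) + (½)/(-35) = -1750963/2523 + (½)*(-1/35) = -1750963/2523 - 1/70 = -122569933/176610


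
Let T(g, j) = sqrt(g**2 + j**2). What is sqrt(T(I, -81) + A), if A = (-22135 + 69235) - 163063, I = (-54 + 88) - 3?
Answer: sqrt(-115963 + sqrt(7522)) ≈ 340.41*I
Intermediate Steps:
I = 31 (I = 34 - 3 = 31)
A = -115963 (A = 47100 - 163063 = -115963)
sqrt(T(I, -81) + A) = sqrt(sqrt(31**2 + (-81)**2) - 115963) = sqrt(sqrt(961 + 6561) - 115963) = sqrt(sqrt(7522) - 115963) = sqrt(-115963 + sqrt(7522))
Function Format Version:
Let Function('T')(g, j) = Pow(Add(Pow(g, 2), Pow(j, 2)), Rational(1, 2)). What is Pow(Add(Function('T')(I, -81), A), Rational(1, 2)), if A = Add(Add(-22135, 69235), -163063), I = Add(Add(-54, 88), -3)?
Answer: Pow(Add(-115963, Pow(7522, Rational(1, 2))), Rational(1, 2)) ≈ Mul(340.41, I)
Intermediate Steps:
I = 31 (I = Add(34, -3) = 31)
A = -115963 (A = Add(47100, -163063) = -115963)
Pow(Add(Function('T')(I, -81), A), Rational(1, 2)) = Pow(Add(Pow(Add(Pow(31, 2), Pow(-81, 2)), Rational(1, 2)), -115963), Rational(1, 2)) = Pow(Add(Pow(Add(961, 6561), Rational(1, 2)), -115963), Rational(1, 2)) = Pow(Add(Pow(7522, Rational(1, 2)), -115963), Rational(1, 2)) = Pow(Add(-115963, Pow(7522, Rational(1, 2))), Rational(1, 2))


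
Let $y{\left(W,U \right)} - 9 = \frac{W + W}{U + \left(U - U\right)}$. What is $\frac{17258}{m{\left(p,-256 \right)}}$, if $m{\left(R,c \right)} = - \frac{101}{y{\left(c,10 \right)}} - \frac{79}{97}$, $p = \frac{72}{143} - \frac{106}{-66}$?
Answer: $\frac{176609743}{16158} \approx 10930.0$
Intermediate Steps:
$y{\left(W,U \right)} = 9 + \frac{2 W}{U}$ ($y{\left(W,U \right)} = 9 + \frac{W + W}{U + \left(U - U\right)} = 9 + \frac{2 W}{U + 0} = 9 + \frac{2 W}{U}$)
$p = \frac{905}{429}$ ($p = 72 \cdot \frac{1}{143} - - \frac{53}{33} = \frac{72}{143} + \frac{53}{33} = \frac{905}{429} \approx 2.1096$)
$m{\left(R,c \right)} = - \frac{79}{97} - \frac{101}{9 + \frac{c}{5}}$ ($m{\left(R,c \right)} = - \frac{101}{9 + \frac{2 c}{10}} - \frac{79}{97} = - \frac{101}{9 + 2 c \frac{1}{10}} - \frac{79}{97} = - \frac{101}{9 + \frac{c}{5}} - \frac{79}{97} = - \frac{79}{97} - \frac{101}{9 + \frac{c}{5}}$)
$\frac{17258}{m{\left(p,-256 \right)}} = \frac{17258}{\frac{1}{97} \frac{1}{45 - 256} \left(-52540 - -20224\right)} = \frac{17258}{\frac{1}{97} \frac{1}{-211} \left(-52540 + 20224\right)} = \frac{17258}{\frac{1}{97} \left(- \frac{1}{211}\right) \left(-32316\right)} = \frac{17258}{\frac{32316}{20467}} = 17258 \cdot \frac{20467}{32316} = \frac{176609743}{16158}$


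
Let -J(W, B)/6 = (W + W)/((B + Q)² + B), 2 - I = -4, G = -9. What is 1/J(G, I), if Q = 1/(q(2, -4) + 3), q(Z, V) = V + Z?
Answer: 55/108 ≈ 0.50926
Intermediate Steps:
I = 6 (I = 2 - 1*(-4) = 2 + 4 = 6)
Q = 1 (Q = 1/((-4 + 2) + 3) = 1/(-2 + 3) = 1/1 = 1)
J(W, B) = -12*W/(B + (1 + B)²) (J(W, B) = -6*(W + W)/((B + 1)² + B) = -6*2*W/((1 + B)² + B) = -6*2*W/(B + (1 + B)²) = -12*W/(B + (1 + B)²))
1/J(G, I) = 1/(-12*(-9)/(6 + (1 + 6)²)) = 1/(-12*(-9)/(6 + 7²)) = 1/(-12*(-9)/(6 + 49)) = 1/(-12*(-9)/55) = 1/(-12*(-9)*1/55) = 1/(108/55) = 55/108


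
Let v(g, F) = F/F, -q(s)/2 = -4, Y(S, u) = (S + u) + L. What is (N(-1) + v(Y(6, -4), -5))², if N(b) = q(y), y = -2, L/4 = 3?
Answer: 81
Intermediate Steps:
L = 12 (L = 4*3 = 12)
Y(S, u) = 12 + S + u (Y(S, u) = (S + u) + 12 = 12 + S + u)
q(s) = 8 (q(s) = -2*(-4) = 8)
N(b) = 8
v(g, F) = 1
(N(-1) + v(Y(6, -4), -5))² = (8 + 1)² = 9² = 81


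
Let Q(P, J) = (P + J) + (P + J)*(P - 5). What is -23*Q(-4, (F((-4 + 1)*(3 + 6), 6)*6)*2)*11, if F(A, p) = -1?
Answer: -32384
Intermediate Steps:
Q(P, J) = J + P + (-5 + P)*(J + P) (Q(P, J) = (J + P) + (J + P)*(-5 + P) = (J + P) + (-5 + P)*(J + P) = J + P + (-5 + P)*(J + P))
-23*Q(-4, (F((-4 + 1)*(3 + 6), 6)*6)*2)*11 = -23*((-4)² - 4*(-1*6)*2 - 4*(-4) + (-1*6*2)*(-4))*11 = -23*(16 - (-24)*2 + 16 - 6*2*(-4))*11 = -23*(16 - 4*(-12) + 16 - 12*(-4))*11 = -23*(16 + 48 + 16 + 48)*11 = -23*128*11 = -2944*11 = -32384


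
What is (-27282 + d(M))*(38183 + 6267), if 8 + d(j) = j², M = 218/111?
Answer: -14943759558700/12321 ≈ -1.2129e+9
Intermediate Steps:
M = 218/111 (M = 218*(1/111) = 218/111 ≈ 1.9640)
d(j) = -8 + j²
(-27282 + d(M))*(38183 + 6267) = (-27282 + (-8 + (218/111)²))*(38183 + 6267) = (-27282 + (-8 + 47524/12321))*44450 = (-27282 - 51044/12321)*44450 = -336192566/12321*44450 = -14943759558700/12321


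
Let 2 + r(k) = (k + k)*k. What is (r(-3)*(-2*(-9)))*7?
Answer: 2016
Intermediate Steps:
r(k) = -2 + 2*k² (r(k) = -2 + (k + k)*k = -2 + (2*k)*k = -2 + 2*k²)
(r(-3)*(-2*(-9)))*7 = ((-2 + 2*(-3)²)*(-2*(-9)))*7 = ((-2 + 2*9)*18)*7 = ((-2 + 18)*18)*7 = (16*18)*7 = 288*7 = 2016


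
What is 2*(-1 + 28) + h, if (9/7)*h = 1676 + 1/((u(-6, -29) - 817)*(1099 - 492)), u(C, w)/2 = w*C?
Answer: 496893841/366021 ≈ 1357.6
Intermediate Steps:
u(C, w) = 2*C*w (u(C, w) = 2*(w*C) = 2*(C*w) = 2*C*w)
h = 477128707/366021 (h = 7*(1676 + 1/((2*(-6)*(-29) - 817)*(1099 - 492)))/9 = 7*(1676 + 1/((348 - 817)*607))/9 = 7*(1676 + 1/(-469*607))/9 = 7*(1676 + 1/(-284683))/9 = 7*(1676 - 1/284683)/9 = (7/9)*(477128707/284683) = 477128707/366021 ≈ 1303.6)
2*(-1 + 28) + h = 2*(-1 + 28) + 477128707/366021 = 2*27 + 477128707/366021 = 54 + 477128707/366021 = 496893841/366021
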